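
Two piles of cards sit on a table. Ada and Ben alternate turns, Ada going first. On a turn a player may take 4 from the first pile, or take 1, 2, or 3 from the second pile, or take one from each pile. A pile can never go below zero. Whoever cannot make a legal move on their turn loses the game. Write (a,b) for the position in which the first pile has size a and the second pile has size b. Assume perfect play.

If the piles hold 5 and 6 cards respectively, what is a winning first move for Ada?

Use the standard recursion: the mover loses at a terminal position; elsewhere, the mover wins exactly when some move hands the opponent an L position.
No move ever increases a pile, so every position that can arise here has a ≤ 5 and b ≤ 6; it is enough to label the cells with 0 ≤ a ≤ 5 and 0 ≤ b ≤ 6.
Every move lowers a or b (never raises either), so fill the grid row by row in increasing a, and left to right within a row: each cell's successors are then already labelled.
      b=0  b=1  b=2  b=3  b=4  b=5  b=6
a=0:    L    W    W    W    L    W    W
a=1:    L    W    W    W    L    W    W
a=2:    L    W    W    W    L    W    W
a=3:    L    W    W    W    L    W    W
a=4:    W    W    L    W    W    W    L
a=5:    W    L    W    W    W    L    W
Cells with no legal move (terminal, hence L): (0,0), (1,0), (2,0), (3,0).
The remaining L cells, each justified by listing all of its moves:
(0,4): only reaches (0,3)(W), (0,2)(W), (0,1)(W), all W → L
(1,4): only reaches (1,3)(W), (1,2)(W), (1,1)(W), (0,3)(W), all W → L
(2,4): only reaches (2,3)(W), (2,2)(W), (2,1)(W), (1,3)(W), all W → L
(3,4): only reaches (3,3)(W), (3,2)(W), (3,1)(W), (2,3)(W), all W → L
(4,2): only reaches (0,2)(W), (4,1)(W), (4,0)(W), (3,1)(W), all W → L
(4,6): only reaches (0,6)(W), (4,5)(W), (4,4)(W), (4,3)(W), (3,5)(W), all W → L
(5,1): only reaches (1,1)(W), (5,0)(W), (4,0)(W), all W → L
(5,5): only reaches (1,5)(W), (5,4)(W), (5,3)(W), (5,2)(W), (4,4)(W), all W → L
Every other cell has at least one move into one of the L cells above, so it is W.
From (5,6), the L positions reachable in one move are: (5,5).

Move to (5,5).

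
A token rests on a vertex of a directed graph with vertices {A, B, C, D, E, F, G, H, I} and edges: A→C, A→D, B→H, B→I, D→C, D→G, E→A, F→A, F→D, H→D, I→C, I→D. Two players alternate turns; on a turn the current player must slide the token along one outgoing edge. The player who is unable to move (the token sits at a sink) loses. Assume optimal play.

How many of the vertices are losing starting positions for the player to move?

5

Label each position W (a win for the player to move) or L (a loss). A position with no legal move is L; any other position is W exactly when some move reaches an L, and L when every move reaches a W.
Every edge goes from a vertex to one that appears earlier in the order C, G, D, A, H, I, B, E, F, so processing vertices in that order labels each vertex after all of its successors.
C: no outgoing edge → L
G: no outgoing edge → L
D: reaches L-position G → W
A: reaches L-position C → W
H: only reaches D(W), which is W → L
I: reaches L-position C → W
B: reaches L-position H → W
E: only reaches A(W), which is W → L
F: only reaches A(W), D(W), all W → L
The L vertices are C, E, F, G, H; that is 5 in all.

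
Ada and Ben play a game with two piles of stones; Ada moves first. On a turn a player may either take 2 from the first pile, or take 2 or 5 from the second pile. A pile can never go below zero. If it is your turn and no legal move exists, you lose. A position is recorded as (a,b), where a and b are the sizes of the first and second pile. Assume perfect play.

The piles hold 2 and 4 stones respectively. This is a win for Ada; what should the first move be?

Move to (0,4).

Classify positions by backward induction: terminal positions (no move available) are L. From any other position, the mover wins iff some move reaches an L.
No move ever increases a pile, so every position that can arise here has a ≤ 2 and b ≤ 4; it is enough to label the cells with 0 ≤ a ≤ 2 and 0 ≤ b ≤ 4.
Every move lowers a or b (never raises either), so fill the grid row by row in increasing a, and left to right within a row: each cell's successors are then already labelled.
      b=0  b=1  b=2  b=3  b=4
a=0:    L    L    W    W    L
a=1:    L    L    W    W    L
a=2:    W    W    L    L    W
Cells with no legal move (terminal, hence L): (0,0), (0,1), (1,0), (1,1).
The remaining L cells, each justified by listing all of its moves:
(0,4): L (sole option (0,2)(W) is W)
(1,4): L (sole option (1,2)(W) is W)
(2,2): L (options (0,2)(W), (2,0)(W) are all W)
(2,3): L (options (0,3)(W), (2,1)(W) are all W)
Every other cell has at least one move into one of the L cells above, so it is W.
From (2,4), the L positions reachable in one move are: (0,4), (2,2). Any move reaching one of these is winning.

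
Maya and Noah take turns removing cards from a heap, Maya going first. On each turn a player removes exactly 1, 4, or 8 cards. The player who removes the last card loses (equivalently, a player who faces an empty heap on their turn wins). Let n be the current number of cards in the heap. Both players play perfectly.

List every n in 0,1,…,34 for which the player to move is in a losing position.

Use the standard recursion: the mover wins at a terminal position; elsewhere, the mover wins exactly when some move hands the opponent an L position.
n=0: no move; the opponent has just taken the last card and therefore loses → W
n=1: →0(W) only, which is W, so L
n=2: →1(L), so W
n=3: →2(W) only, which is W, so L
n=4: →3(L), so W
n=5: →1(L), so W
n=6: →5(W), 2(W) — all W, so L
n=7: →6(L), so W
n=8: →7(W), 4(W), 0(W) — all W, so L
n=9: →8(L), so W
n=10: →6(L), so W
n=11: →3(L), so W
n=12: →8(L), so W
n=13: →12(W), 9(W), 5(W) — all W, so L
n=14: →13(L), so W
n=15: →14(W), 11(W), 7(W) — all W, so L
n=16: →15(L), so W
n=17: →13(L), so W
n=18: →17(W), 14(W), 10(W) — all W, so L
n=19: →18(L), so W
n=20: →19(W), 16(W), 12(W) — all W, so L
n=21: →20(L), so W
n=22: →18(L), so W
n=23: →15(L), so W
n=24: →20(L), so W
n=25: →24(W), 21(W), 17(W) — all W, so L
n=26: →25(L), so W
n=27: →26(W), 23(W), 19(W) — all W, so L
n=28: →27(L), so W
n=29: →25(L), so W
n=30: →29(W), 26(W), 22(W) — all W, so L
n=31: →30(L), so W
n=32: →31(W), 28(W), 24(W) — all W, so L
n=33: →32(L), so W
n=34: →30(L), so W
The losing starting values of n are exactly the entries labelled L in this table (12 of them).

1, 3, 6, 8, 13, 15, 18, 20, 25, 27, 30, 32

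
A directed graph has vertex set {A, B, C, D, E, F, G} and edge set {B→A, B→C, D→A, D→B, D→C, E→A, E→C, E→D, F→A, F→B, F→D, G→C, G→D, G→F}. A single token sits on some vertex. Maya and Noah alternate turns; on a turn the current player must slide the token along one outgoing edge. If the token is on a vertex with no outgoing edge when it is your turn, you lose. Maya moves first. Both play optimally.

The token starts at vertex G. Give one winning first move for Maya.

Label each position W (a win for the player to move) or L (a loss). A position with no legal move is L; any other position is W exactly when some move reaches an L, and L when every move reaches a W.
Every edge goes from a vertex to one that appears earlier in the order A, C, B, D, F, E, G, so processing vertices in that order labels each vertex after all of its successors.
A: no outgoing edge → L
C: no outgoing edge → L
B: W (go to C, an L position)
D: W (go to C, an L position)
F: W (go to A, an L position)
E: W (go to C, an L position)
G: W (go to C, an L position)
From G, the L positions reachable in one move are: C.

Move to C.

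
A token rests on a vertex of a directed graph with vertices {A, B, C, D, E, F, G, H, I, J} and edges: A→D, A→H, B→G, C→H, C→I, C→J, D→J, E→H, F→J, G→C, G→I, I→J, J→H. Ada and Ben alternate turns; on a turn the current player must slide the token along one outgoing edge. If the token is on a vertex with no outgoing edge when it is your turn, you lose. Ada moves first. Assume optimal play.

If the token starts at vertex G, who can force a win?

Ada wins.

Work bottom-up. With no move the player to move loses. Otherwise the position is W if at least one move leads to an L position for the opponent, and L if every move leads to a W.
Every edge goes from a vertex to one that appears earlier in the order H, J, E, I, C, F, D, A, G, B, so processing vertices in that order labels each vertex after all of its successors.
H: no outgoing edge → L
J: can move to H, which is L ⇒ W
E: can move to H, which is L ⇒ W
I: the only move is to J(W), a W ⇒ L
C: can move to I, which is L ⇒ W
F: the only move is to J(W), a W ⇒ L
D: the only move is to J(W), a W ⇒ L
A: can move to D, which is L ⇒ W
G: can move to I, which is L ⇒ W
B: the only move is to G(W), a W ⇒ L
The starting position G is W: Ada should move to I, handing over an L position.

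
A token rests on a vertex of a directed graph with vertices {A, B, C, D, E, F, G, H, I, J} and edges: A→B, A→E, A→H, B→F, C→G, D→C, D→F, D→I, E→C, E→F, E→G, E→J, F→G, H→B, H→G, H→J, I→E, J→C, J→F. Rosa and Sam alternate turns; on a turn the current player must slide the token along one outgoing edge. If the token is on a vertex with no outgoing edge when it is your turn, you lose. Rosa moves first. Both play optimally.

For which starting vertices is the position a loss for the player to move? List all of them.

B, G, I, J

Classify positions by backward induction: terminal positions (no move available) are L. From any other position, the mover wins iff some move reaches an L.
Every edge goes from a vertex to one that appears earlier in the order G, F, B, C, J, E, H, I, D, A, so processing vertices in that order labels each vertex after all of its successors.
G: no outgoing edge → L
F: can move to G, which is L ⇒ W
B: the only move is to F(W), a W ⇒ L
C: can move to G, which is L ⇒ W
J: moves to C(W), F(W); every one is W ⇒ L
E: can move to J, which is L ⇒ W
H: can move to J, which is L ⇒ W
I: the only move is to E(W), a W ⇒ L
D: can move to I, which is L ⇒ W
A: can move to B, which is L ⇒ W
Reading off the rows marked L gives the requested list; there are 4 such vertices.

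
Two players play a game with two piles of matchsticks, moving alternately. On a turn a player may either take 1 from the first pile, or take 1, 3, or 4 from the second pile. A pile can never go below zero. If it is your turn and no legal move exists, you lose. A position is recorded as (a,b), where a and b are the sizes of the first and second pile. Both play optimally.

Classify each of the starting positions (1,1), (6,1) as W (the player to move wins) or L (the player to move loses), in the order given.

(1,1): L, (6,1): W

Compute win/loss labels from the base case upward. A position with no move is L. Any other position is W if it can reach an L in one move, else L.
No move ever increases a pile, so every position that can arise here has a ≤ 6 and b ≤ 1; it is enough to label the cells with 0 ≤ a ≤ 6 and 0 ≤ b ≤ 1.
Every move lowers a or b (never raises either), so fill the grid row by row in increasing a, and left to right within a row: each cell's successors are then already labelled.
      b=0  b=1
a=0:    L    W
a=1:    W    L
a=2:    L    W
a=3:    W    L
a=4:    L    W
a=5:    W    L
a=6:    L    W
Cells with no legal move (terminal, hence L): (0,0).
The remaining L cells, each justified by listing all of its moves:
(1,1): only reaches (0,1)(W), (1,0)(W), all W → L
(2,0): only reaches (1,0)(W), which is W → L
(3,1): only reaches (2,1)(W), (3,0)(W), all W → L
(4,0): only reaches (3,0)(W), which is W → L
(5,1): only reaches (4,1)(W), (5,0)(W), all W → L
(6,0): only reaches (5,0)(W), which is W → L
Every other cell has at least one move into one of the L cells above, so it is W.
(1,1): one of the L cells justified above, so L
(6,1): the move to (5,1) reaches an L cell, so W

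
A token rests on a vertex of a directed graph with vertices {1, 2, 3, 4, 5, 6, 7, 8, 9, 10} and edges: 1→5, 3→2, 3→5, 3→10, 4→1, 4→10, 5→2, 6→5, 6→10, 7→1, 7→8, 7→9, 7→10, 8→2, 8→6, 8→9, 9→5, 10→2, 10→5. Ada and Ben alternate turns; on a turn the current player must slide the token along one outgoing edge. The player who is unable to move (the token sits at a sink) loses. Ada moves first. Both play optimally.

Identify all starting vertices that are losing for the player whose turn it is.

Build the W/L table. Terminal = L. A non-terminal position is W if it has a move to some L; otherwise it is L.
Every edge goes from a vertex to one that appears earlier in the order 2, 5, 10, 3, 6, 9, 1, 8, 7, 4, so processing vertices in that order labels each vertex after all of its successors.
2: no outgoing edge → L
5: can move to 2, which is L ⇒ W
10: can move to 2, which is L ⇒ W
3: can move to 2, which is L ⇒ W
6: moves to 10(W), 5(W); every one is W ⇒ L
9: the only move is to 5(W), a W ⇒ L
1: the only move is to 5(W), a W ⇒ L
8: can move to 9, which is L ⇒ W
7: can move to 1, which is L ⇒ W
4: can move to 1, which is L ⇒ W
Reading off the rows marked L gives the requested list; there are 4 such vertices.

1, 2, 6, 9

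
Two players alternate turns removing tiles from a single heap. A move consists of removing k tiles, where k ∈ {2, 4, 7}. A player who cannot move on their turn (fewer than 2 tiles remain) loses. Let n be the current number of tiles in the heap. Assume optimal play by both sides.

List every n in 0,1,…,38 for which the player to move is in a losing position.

0, 1, 6, 9, 12, 15, 18, 21, 24, 27, 30, 33, 36

Use the standard recursion: the mover loses at a terminal position; elsewhere, the mover wins exactly when some move hands the opponent an L position.
n=0: no move → L
n=1: no move → L
n=2: can move to 0, which is L ⇒ W
n=3: can move to 1, which is L ⇒ W
n=4: can move to 0, which is L ⇒ W
n=5: can move to 1, which is L ⇒ W
n=6: moves to 4(W), 2(W); every one is W ⇒ L
n=7: can move to 0, which is L ⇒ W
n=8: can move to 6, which is L ⇒ W
n=9: moves to 7(W), 5(W), 2(W); every one is W ⇒ L
n=10: can move to 6, which is L ⇒ W
n=11: can move to 9, which is L ⇒ W
n=12: moves to 10(W), 8(W), 5(W); every one is W ⇒ L
n=13: can move to 9, which is L ⇒ W
n=14: can move to 12, which is L ⇒ W
n=15: moves to 13(W), 11(W), 8(W); every one is W ⇒ L
n=16: can move to 12, which is L ⇒ W
n=17: can move to 15, which is L ⇒ W
n=18: moves to 16(W), 14(W), 11(W); every one is W ⇒ L
n=19: can move to 15, which is L ⇒ W
n=20: can move to 18, which is L ⇒ W
n=21: moves to 19(W), 17(W), 14(W); every one is W ⇒ L
n=22: can move to 18, which is L ⇒ W
n=23: can move to 21, which is L ⇒ W
n=24: moves to 22(W), 20(W), 17(W); every one is W ⇒ L
n=25: can move to 21, which is L ⇒ W
n=26: can move to 24, which is L ⇒ W
n=27: moves to 25(W), 23(W), 20(W); every one is W ⇒ L
n=28: can move to 24, which is L ⇒ W
n=29: can move to 27, which is L ⇒ W
n=30: moves to 28(W), 26(W), 23(W); every one is W ⇒ L
n=31: can move to 27, which is L ⇒ W
n=32: can move to 30, which is L ⇒ W
n=33: moves to 31(W), 29(W), 26(W); every one is W ⇒ L
n=34: can move to 30, which is L ⇒ W
n=35: can move to 33, which is L ⇒ W
n=36: moves to 34(W), 32(W), 29(W); every one is W ⇒ L
n=37: can move to 33, which is L ⇒ W
n=38: can move to 36, which is L ⇒ W
Reading off the rows marked L gives the requested list; there are 13 such values of n.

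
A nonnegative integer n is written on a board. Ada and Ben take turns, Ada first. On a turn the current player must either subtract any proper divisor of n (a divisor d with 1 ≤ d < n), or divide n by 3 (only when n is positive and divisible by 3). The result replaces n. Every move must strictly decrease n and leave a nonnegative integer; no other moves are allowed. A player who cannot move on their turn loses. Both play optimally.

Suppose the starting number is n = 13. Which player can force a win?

Use the standard recursion: the mover loses at a terminal position; elsewhere, the mover wins exactly when some move hands the opponent an L position.
n=0: no move → L
n=1: no move → L
n=2: can move to 1, which is L ⇒ W
n=3: can move to 1, which is L ⇒ W
n=4: moves to 2(W), 3(W); every one is W ⇒ L
n=5: can move to 4, which is L ⇒ W
n=6: can move to 4, which is L ⇒ W
n=7: the only move is to 6(W), a W ⇒ L
n=8: can move to 4, which is L ⇒ W
n=9: moves to 3(W), 6(W), 8(W); every one is W ⇒ L
n=10: can move to 9, which is L ⇒ W
n=11: the only move is to 10(W), a W ⇒ L
n=12: can move to 4, which is L ⇒ W
n=13: the only move is to 12(W), a W ⇒ L
Every move from 13 reaches a W position, so the mover loses.

Ben wins.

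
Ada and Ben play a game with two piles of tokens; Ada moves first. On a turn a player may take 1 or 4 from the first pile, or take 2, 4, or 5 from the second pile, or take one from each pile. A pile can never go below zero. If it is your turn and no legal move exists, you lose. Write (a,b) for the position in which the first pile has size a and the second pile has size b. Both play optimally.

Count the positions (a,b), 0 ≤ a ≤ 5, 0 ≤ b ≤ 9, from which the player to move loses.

Label each position W (a win for the player to move) or L (a loss). A position with no legal move is L; any other position is W exactly when some move reaches an L, and L when every move reaches a W.
Every move lowers a or b (never raises either), so fill the grid row by row in increasing a, and left to right within a row: each cell's successors are then already labelled.
      b=0  b=1  b=2  b=3  b=4  b=5  b=6  b=7  b=8  b=9
a=0:    L    L    W    W    W    W    W    L    L    W
a=1:    W    W    W    L    L    W    W    W    W    W
a=2:    L    L    W    W    W    W    W    L    L    W
a=3:    W    W    W    L    L    W    W    W    W    W
a=4:    W    W    L    W    W    W    W    W    W    L
a=5:    L    L    W    W    W    W    W    L    L    W
Cells with no legal move (terminal, hence L): (0,0), (0,1).
The remaining L cells, each justified by listing all of its moves:
(0,7): →(0,5)(W), (0,3)(W), (0,2)(W) — all W, so L
(0,8): →(0,6)(W), (0,4)(W), (0,3)(W) — all W, so L
(1,3): →(0,3)(W), (1,1)(W), (0,2)(W) — all W, so L
(1,4): →(0,4)(W), (1,2)(W), (1,0)(W), (0,3)(W) — all W, so L
(2,0): →(1,0)(W) only, which is W, so L
(2,1): →(1,1)(W), (1,0)(W) — all W, so L
(2,7): →(1,7)(W), (2,5)(W), (2,3)(W), (2,2)(W), (1,6)(W) — all W, so L
(2,8): →(1,8)(W), (2,6)(W), (2,4)(W), (2,3)(W), (1,7)(W) — all W, so L
(3,3): →(2,3)(W), (3,1)(W), (2,2)(W) — all W, so L
(3,4): →(2,4)(W), (3,2)(W), (3,0)(W), (2,3)(W) — all W, so L
(4,2): →(3,2)(W), (0,2)(W), (4,0)(W), (3,1)(W) — all W, so L
(4,9): →(3,9)(W), (0,9)(W), (4,7)(W), (4,5)(W), (4,4)(W), (3,8)(W) — all W, so L
(5,0): →(4,0)(W), (1,0)(W) — all W, so L
(5,1): →(4,1)(W), (1,1)(W), (4,0)(W) — all W, so L
(5,7): →(4,7)(W), (1,7)(W), (5,5)(W), (5,3)(W), (5,2)(W), (4,6)(W) — all W, so L
(5,8): →(4,8)(W), (1,8)(W), (5,6)(W), (5,4)(W), (5,3)(W), (4,7)(W) — all W, so L
Every other cell has at least one move into one of the L cells above, so it is W.
L cells per row: a=0: 4, a=1: 2, a=2: 4, a=3: 2, a=4: 2, a=5: 4; total 18.

18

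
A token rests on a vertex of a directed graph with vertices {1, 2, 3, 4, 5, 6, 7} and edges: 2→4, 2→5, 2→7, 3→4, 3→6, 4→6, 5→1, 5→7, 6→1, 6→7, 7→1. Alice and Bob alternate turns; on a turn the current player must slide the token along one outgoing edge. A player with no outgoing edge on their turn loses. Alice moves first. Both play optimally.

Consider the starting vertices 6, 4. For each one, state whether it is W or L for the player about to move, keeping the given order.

6: W, 4: L

Classify positions by backward induction: terminal positions (no move available) are L. From any other position, the mover wins iff some move reaches an L.
Every edge goes from a vertex to one that appears earlier in the order 1, 7, 5, 6, 4, 2, 3, so processing vertices in that order labels each vertex after all of its successors.
1: no outgoing edge → L
7: reaches L-position 1 → W
5: reaches L-position 1 → W
6: reaches L-position 1 → W
4: only reaches 6(W), which is W → L
2: reaches L-position 4 → W
3: reaches L-position 4 → W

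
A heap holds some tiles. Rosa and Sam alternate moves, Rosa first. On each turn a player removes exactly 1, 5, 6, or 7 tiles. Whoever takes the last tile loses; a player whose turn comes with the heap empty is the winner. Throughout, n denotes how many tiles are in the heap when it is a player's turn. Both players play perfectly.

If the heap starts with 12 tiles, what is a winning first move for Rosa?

Remove 7, leaving 5.

Build the W/L table. Terminal = W. A non-terminal position is W if it has a move to some L; otherwise it is L.
n=0: no move; the opponent has just taken the last tile and therefore loses → W
n=1: L (sole option 0(W) is W)
n=2: W (go to 1, an L position)
n=3: L (sole option 2(W) is W)
n=4: W (go to 3, an L position)
n=5: L (options 4(W), 0(W) are all W)
n=6: W (go to 5, an L position)
n=7: W (go to 1, an L position)
n=8: W (go to 3, an L position)
n=9: W (go to 3, an L position)
n=10: W (go to 5, an L position)
n=11: W (go to 5, an L position)
n=12: W (go to 5, an L position)
From 12, the L positions reachable in one move are: 5.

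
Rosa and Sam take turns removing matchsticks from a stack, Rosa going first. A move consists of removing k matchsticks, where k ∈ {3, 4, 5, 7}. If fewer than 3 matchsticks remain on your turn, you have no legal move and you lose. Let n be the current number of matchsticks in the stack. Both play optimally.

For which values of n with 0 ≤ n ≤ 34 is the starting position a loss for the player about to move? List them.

0, 1, 2, 10, 11, 12, 20, 21, 22, 30, 31, 32

Work bottom-up. With no move the player to move loses. Otherwise the position is W if at least one move leads to an L position for the opponent, and L if every move leads to a W.
n=0: no move → L
n=1: no move → L
n=2: no move → L
n=3: →0(L), so W
n=4: →1(L), so W
n=5: →2(L), so W
n=6: →2(L), so W
n=7: →2(L), so W
n=8: →1(L), so W
n=9: →2(L), so W
n=10: →7(W), 6(W), 5(W), 3(W) — all W, so L
n=11: →8(W), 7(W), 6(W), 4(W) — all W, so L
n=12: →9(W), 8(W), 7(W), 5(W) — all W, so L
n=13: →10(L), so W
n=14: →11(L), so W
n=15: →12(L), so W
n=16: →12(L), so W
n=17: →12(L), so W
n=18: →11(L), so W
n=19: →12(L), so W
n=20: →17(W), 16(W), 15(W), 13(W) — all W, so L
n=21: →18(W), 17(W), 16(W), 14(W) — all W, so L
n=22: →19(W), 18(W), 17(W), 15(W) — all W, so L
n=23: →20(L), so W
n=24: →21(L), so W
n=25: →22(L), so W
n=26: →22(L), so W
n=27: →22(L), so W
n=28: →21(L), so W
n=29: →22(L), so W
n=30: →27(W), 26(W), 25(W), 23(W) — all W, so L
n=31: →28(W), 27(W), 26(W), 24(W) — all W, so L
n=32: →29(W), 28(W), 27(W), 25(W) — all W, so L
n=33: →30(L), so W
n=34: →31(L), so W
Reading off the rows marked L gives the requested list; there are 12 such values of n.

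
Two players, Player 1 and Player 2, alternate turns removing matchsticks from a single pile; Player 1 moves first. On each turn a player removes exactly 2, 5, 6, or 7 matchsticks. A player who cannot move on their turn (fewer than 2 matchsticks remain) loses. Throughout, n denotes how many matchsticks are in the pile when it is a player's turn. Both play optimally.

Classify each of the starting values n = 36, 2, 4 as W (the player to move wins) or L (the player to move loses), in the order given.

36: L, 2: W, 4: L

Work bottom-up. With no move the player to move loses. Otherwise the position is W if at least one move leads to an L position for the opponent, and L if every move leads to a W.
n=0: no move → L
n=1: no move → L
n=2: reaches L-position 0 → W
n=3: reaches L-position 1 → W
n=4: only reaches 2(W), which is W → L
n=5: reaches L-position 0 → W
n=6: reaches L-position 4 → W
n=7: reaches L-position 1 → W
n=8: reaches L-position 1 → W
n=9: reaches L-position 4 → W
n=10: reaches L-position 4 → W
n=11: reaches L-position 4 → W
n=12: only reaches 10(W), 7(W), 6(W), 5(W), all W → L
n=13: only reaches 11(W), 8(W), 7(W), 6(W), all W → L
n=14: reaches L-position 12 → W
n=15: reaches L-position 13 → W
n=16: only reaches 14(W), 11(W), 10(W), 9(W), all W → L
n=17: reaches L-position 12 → W
n=18: reaches L-position 16 → W
n=19: reaches L-position 13 → W
n=20: reaches L-position 13 → W
n=21: reaches L-position 16 → W
n=22: reaches L-position 16 → W
n=23: reaches L-position 16 → W
n=24: only reaches 22(W), 19(W), 18(W), 17(W), all W → L
n=25: only reaches 23(W), 20(W), 19(W), 18(W), all W → L
n=26: reaches L-position 24 → W
n=27: reaches L-position 25 → W
n=28: only reaches 26(W), 23(W), 22(W), 21(W), all W → L
n=29: reaches L-position 24 → W
n=30: reaches L-position 28 → W
n=31: reaches L-position 25 → W
n=32: reaches L-position 25 → W
n=33: reaches L-position 28 → W
n=34: reaches L-position 28 → W
n=35: reaches L-position 28 → W
n=36: only reaches 34(W), 31(W), 30(W), 29(W), all W → L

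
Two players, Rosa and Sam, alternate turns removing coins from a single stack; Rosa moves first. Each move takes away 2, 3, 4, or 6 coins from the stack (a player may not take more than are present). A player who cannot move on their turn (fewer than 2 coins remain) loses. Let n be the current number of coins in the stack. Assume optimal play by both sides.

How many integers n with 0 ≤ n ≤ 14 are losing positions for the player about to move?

Positions with no move are L. A position that does have a move is losing for the player to move precisely when every available move leads to a winning position for the opponent. Fill in the labels:
n=0: no move → L
n=1: no move → L
n=2: can move to 0, which is L ⇒ W
n=3: can move to 1, which is L ⇒ W
n=4: can move to 1, which is L ⇒ W
n=5: can move to 1, which is L ⇒ W
n=6: can move to 0, which is L ⇒ W
n=7: can move to 1, which is L ⇒ W
n=8: moves to 6(W), 5(W), 4(W), 2(W); every one is W ⇒ L
n=9: moves to 7(W), 6(W), 5(W), 3(W); every one is W ⇒ L
n=10: can move to 8, which is L ⇒ W
n=11: can move to 9, which is L ⇒ W
n=12: can move to 9, which is L ⇒ W
n=13: can move to 9, which is L ⇒ W
n=14: can move to 8, which is L ⇒ W
L entries with 0 ≤ n ≤ 14: n = 0, 1, 8, 9; that makes 4.

4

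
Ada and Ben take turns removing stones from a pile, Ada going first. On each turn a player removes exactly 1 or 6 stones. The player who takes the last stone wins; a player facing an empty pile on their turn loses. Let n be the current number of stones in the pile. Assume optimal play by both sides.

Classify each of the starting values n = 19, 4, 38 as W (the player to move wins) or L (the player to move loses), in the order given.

19: W, 4: L, 38: W

Label each position W (a win for the player to move) or L (a loss). A position with no legal move is L; any other position is W exactly when some move reaches an L, and L when every move reaches a W.
n=0: no move → L
n=1: W (go to 0, an L position)
n=2: L (sole option 1(W) is W)
n=3: W (go to 2, an L position)
n=4: L (sole option 3(W) is W)
n=5: W (go to 4, an L position)
n=6: W (go to 0, an L position)
n=7: L (options 6(W), 1(W) are all W)
n=8: W (go to 7, an L position)
n=9: L (options 8(W), 3(W) are all W)
n=10: W (go to 9, an L position)
n=11: L (options 10(W), 5(W) are all W)
n=12: W (go to 11, an L position)
n=13: W (go to 7, an L position)
n=14: L (options 13(W), 8(W) are all W)
n=15: W (go to 14, an L position)
n=16: L (options 15(W), 10(W) are all W)
n=17: W (go to 16, an L position)
n=18: L (options 17(W), 12(W) are all W)
n=19: W (go to 18, an L position)
n=20: W (go to 14, an L position)
n=21: L (options 20(W), 15(W) are all W)
n=22: W (go to 21, an L position)
n=23: L (options 22(W), 17(W) are all W)
n=24: W (go to 23, an L position)
n=25: L (options 24(W), 19(W) are all W)
n=26: W (go to 25, an L position)
n=27: W (go to 21, an L position)
n=28: L (options 27(W), 22(W) are all W)
n=29: W (go to 28, an L position)
n=30: L (options 29(W), 24(W) are all W)
n=31: W (go to 30, an L position)
n=32: L (options 31(W), 26(W) are all W)
n=33: W (go to 32, an L position)
n=34: W (go to 28, an L position)
n=35: L (options 34(W), 29(W) are all W)
n=36: W (go to 35, an L position)
n=37: L (options 36(W), 31(W) are all W)
n=38: W (go to 37, an L position)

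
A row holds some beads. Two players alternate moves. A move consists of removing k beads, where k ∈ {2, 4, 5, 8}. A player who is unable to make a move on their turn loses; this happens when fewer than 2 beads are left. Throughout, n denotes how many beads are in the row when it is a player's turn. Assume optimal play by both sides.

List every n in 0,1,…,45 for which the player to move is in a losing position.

Compute win/loss labels from the base case upward. A position with no move is L. Any other position is W if it can reach an L in one move, else L.
n=0: no move → L
n=1: no move → L
n=2: W (go to 0, an L position)
n=3: W (go to 1, an L position)
n=4: W (go to 0, an L position)
n=5: W (go to 1, an L position)
n=6: W (go to 1, an L position)
n=7: L (options 5(W), 3(W), 2(W) are all W)
n=8: W (go to 0, an L position)
n=9: W (go to 7, an L position)
n=10: L (options 8(W), 6(W), 5(W), 2(W) are all W)
n=11: W (go to 7, an L position)
n=12: W (go to 10, an L position)
n=13: L (options 11(W), 9(W), 8(W), 5(W) are all W)
n=14: W (go to 10, an L position)
n=15: W (go to 13, an L position)
n=16: L (options 14(W), 12(W), 11(W), 8(W) are all W)
n=17: W (go to 13, an L position)
n=18: W (go to 16, an L position)
n=19: L (options 17(W), 15(W), 14(W), 11(W) are all W)
n=20: W (go to 16, an L position)
n=21: W (go to 19, an L position)
n=22: L (options 20(W), 18(W), 17(W), 14(W) are all W)
n=23: W (go to 19, an L position)
n=24: W (go to 22, an L position)
n=25: L (options 23(W), 21(W), 20(W), 17(W) are all W)
n=26: W (go to 22, an L position)
n=27: W (go to 25, an L position)
n=28: L (options 26(W), 24(W), 23(W), 20(W) are all W)
n=29: W (go to 25, an L position)
n=30: W (go to 28, an L position)
n=31: L (options 29(W), 27(W), 26(W), 23(W) are all W)
n=32: W (go to 28, an L position)
n=33: W (go to 31, an L position)
n=34: L (options 32(W), 30(W), 29(W), 26(W) are all W)
n=35: W (go to 31, an L position)
n=36: W (go to 34, an L position)
n=37: L (options 35(W), 33(W), 32(W), 29(W) are all W)
n=38: W (go to 34, an L position)
n=39: W (go to 37, an L position)
n=40: L (options 38(W), 36(W), 35(W), 32(W) are all W)
n=41: W (go to 37, an L position)
n=42: W (go to 40, an L position)
n=43: L (options 41(W), 39(W), 38(W), 35(W) are all W)
n=44: W (go to 40, an L position)
n=45: W (go to 43, an L position)
The losing starting values of n are exactly the entries labelled L in this table (15 of them).

0, 1, 7, 10, 13, 16, 19, 22, 25, 28, 31, 34, 37, 40, 43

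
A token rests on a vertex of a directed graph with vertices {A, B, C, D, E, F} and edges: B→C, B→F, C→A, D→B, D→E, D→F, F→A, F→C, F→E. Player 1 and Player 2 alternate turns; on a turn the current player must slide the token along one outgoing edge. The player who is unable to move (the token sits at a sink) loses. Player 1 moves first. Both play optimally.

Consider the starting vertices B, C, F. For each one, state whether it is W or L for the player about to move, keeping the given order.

Label each position W (a win for the player to move) or L (a loss). A position with no legal move is L; any other position is W exactly when some move reaches an L, and L when every move reaches a W.
Every edge goes from a vertex to one that appears earlier in the order A, E, C, F, B, D, so processing vertices in that order labels each vertex after all of its successors.
A: no outgoing edge → L
E: no outgoing edge → L
C: →A(L), so W
F: →E(L), so W
B: →F(W), C(W) — all W, so L
D: →B(L), so W

B: L, C: W, F: W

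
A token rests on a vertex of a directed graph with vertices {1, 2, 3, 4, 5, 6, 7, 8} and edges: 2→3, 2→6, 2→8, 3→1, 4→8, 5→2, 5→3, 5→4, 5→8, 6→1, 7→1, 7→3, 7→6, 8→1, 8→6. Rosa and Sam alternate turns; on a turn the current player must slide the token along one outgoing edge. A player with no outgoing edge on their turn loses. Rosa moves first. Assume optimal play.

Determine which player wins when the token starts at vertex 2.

Sam wins.

Compute win/loss labels from the base case upward. A position with no move is L. Any other position is W if it can reach an L in one move, else L.
Every edge goes from a vertex to one that appears earlier in the order 1, 6, 3, 7, 8, 2, 4, 5, so processing vertices in that order labels each vertex after all of its successors.
1: no outgoing edge → L
6: →1(L), so W
3: →1(L), so W
7: →1(L), so W
8: →1(L), so W
2: →8(W), 3(W), 6(W) — all W, so L
4: →8(W) only, which is W, so L
5: →4(L), so W
The starting position 2 is L: whatever Rosa does, the opponent receives a W position.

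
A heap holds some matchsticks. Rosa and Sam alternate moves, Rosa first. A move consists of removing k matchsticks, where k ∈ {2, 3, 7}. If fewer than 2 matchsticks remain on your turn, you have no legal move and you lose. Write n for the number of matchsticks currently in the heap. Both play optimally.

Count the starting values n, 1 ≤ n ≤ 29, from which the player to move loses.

11

Label each position W (a win for the player to move) or L (a loss). A position with no legal move is L; any other position is W exactly when some move reaches an L, and L when every move reaches a W.
n=0: no move → L
n=1: no move → L
n=2: W (go to 0, an L position)
n=3: W (go to 1, an L position)
n=4: W (go to 1, an L position)
n=5: L (options 3(W), 2(W) are all W)
n=6: L (options 4(W), 3(W) are all W)
n=7: W (go to 5, an L position)
n=8: W (go to 6, an L position)
n=9: W (go to 6, an L position)
n=10: L (options 8(W), 7(W), 3(W) are all W)
n=11: L (options 9(W), 8(W), 4(W) are all W)
n=12: W (go to 10, an L position)
n=13: W (go to 11, an L position)
n=14: W (go to 11, an L position)
n=15: L (options 13(W), 12(W), 8(W) are all W)
n=16: L (options 14(W), 13(W), 9(W) are all W)
n=17: W (go to 15, an L position)
n=18: W (go to 16, an L position)
n=19: W (go to 16, an L position)
n=20: L (options 18(W), 17(W), 13(W) are all W)
n=21: L (options 19(W), 18(W), 14(W) are all W)
n=22: W (go to 20, an L position)
n=23: W (go to 21, an L position)
n=24: W (go to 21, an L position)
n=25: L (options 23(W), 22(W), 18(W) are all W)
n=26: L (options 24(W), 23(W), 19(W) are all W)
n=27: W (go to 25, an L position)
n=28: W (go to 26, an L position)
n=29: W (go to 26, an L position)
L entries with 1 ≤ n ≤ 29 (n=0 is outside the asked range and is not counted): n = 1, 5, 6, 10, 11, 15, 16, 20, 21, 25, 26; that makes 11.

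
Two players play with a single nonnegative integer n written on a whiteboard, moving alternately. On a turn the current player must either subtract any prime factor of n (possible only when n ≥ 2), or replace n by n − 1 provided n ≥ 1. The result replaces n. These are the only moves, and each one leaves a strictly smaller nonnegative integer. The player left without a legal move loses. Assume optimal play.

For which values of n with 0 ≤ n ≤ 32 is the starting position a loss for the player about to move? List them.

0, 4, 8, 12, 16, 20, 24, 28, 32

Use the standard recursion: the mover loses at a terminal position; elsewhere, the mover wins exactly when some move hands the opponent an L position.
n=0: no move → L
n=1: W (go to 0, an L position)
n=2: W (go to 0, an L position)
n=3: W (go to 0, an L position)
n=4: L (options 2(W), 3(W) are all W)
n=5: W (go to 0, an L position)
n=6: W (go to 4, an L position)
n=7: W (go to 0, an L position)
n=8: L (options 6(W), 7(W) are all W)
n=9: W (go to 8, an L position)
n=10: W (go to 8, an L position)
n=11: W (go to 0, an L position)
n=12: L (options 9(W), 10(W), 11(W) are all W)
n=13: W (go to 0, an L position)
n=14: W (go to 12, an L position)
n=15: W (go to 12, an L position)
n=16: L (options 14(W), 15(W) are all W)
n=17: W (go to 0, an L position)
n=18: W (go to 16, an L position)
n=19: W (go to 0, an L position)
n=20: L (options 15(W), 18(W), 19(W) are all W)
n=21: W (go to 20, an L position)
n=22: W (go to 20, an L position)
n=23: W (go to 0, an L position)
n=24: L (options 21(W), 22(W), 23(W) are all W)
n=25: W (go to 20, an L position)
n=26: W (go to 24, an L position)
n=27: W (go to 24, an L position)
n=28: L (options 21(W), 26(W), 27(W) are all W)
n=29: W (go to 0, an L position)
n=30: W (go to 28, an L position)
n=31: W (go to 0, an L position)
n=32: L (options 30(W), 31(W) are all W)
The losing starting values of n are exactly the entries labelled L in this table (9 of them).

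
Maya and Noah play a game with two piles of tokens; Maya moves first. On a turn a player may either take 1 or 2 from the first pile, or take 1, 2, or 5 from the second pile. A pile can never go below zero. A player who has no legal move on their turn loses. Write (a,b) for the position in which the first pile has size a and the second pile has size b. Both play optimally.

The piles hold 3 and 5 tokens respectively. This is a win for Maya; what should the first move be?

Move to (2,5).

Work bottom-up. With no move the player to move loses. Otherwise the position is W if at least one move leads to an L position for the opponent, and L if every move leads to a W.
No move ever increases a pile, so every position that can arise here has a ≤ 3 and b ≤ 5; it is enough to label the cells with 0 ≤ a ≤ 3 and 0 ≤ b ≤ 5.
Every move lowers a or b (never raises either), so fill the grid row by row in increasing a, and left to right within a row: each cell's successors are then already labelled.
      b=0  b=1  b=2  b=3  b=4  b=5
a=0:    L    W    W    L    W    W
a=1:    W    L    W    W    L    W
a=2:    W    W    L    W    W    L
a=3:    L    W    W    L    W    W
Cells with no legal move (terminal, hence L): (0,0).
The remaining L cells, each justified by listing all of its moves:
(0,3): only reaches (0,2)(W), (0,1)(W), all W → L
(1,1): only reaches (0,1)(W), (1,0)(W), all W → L
(1,4): only reaches (0,4)(W), (1,3)(W), (1,2)(W), all W → L
(2,2): only reaches (1,2)(W), (0,2)(W), (2,1)(W), (2,0)(W), all W → L
(2,5): only reaches (1,5)(W), (0,5)(W), (2,4)(W), (2,3)(W), (2,0)(W), all W → L
(3,0): only reaches (2,0)(W), (1,0)(W), all W → L
(3,3): only reaches (2,3)(W), (1,3)(W), (3,2)(W), (3,1)(W), all W → L
Every other cell has at least one move into one of the L cells above, so it is W.
From (3,5), the L positions reachable in one move are: (2,5), (3,3), (3,0). Any move reaching one of these is winning.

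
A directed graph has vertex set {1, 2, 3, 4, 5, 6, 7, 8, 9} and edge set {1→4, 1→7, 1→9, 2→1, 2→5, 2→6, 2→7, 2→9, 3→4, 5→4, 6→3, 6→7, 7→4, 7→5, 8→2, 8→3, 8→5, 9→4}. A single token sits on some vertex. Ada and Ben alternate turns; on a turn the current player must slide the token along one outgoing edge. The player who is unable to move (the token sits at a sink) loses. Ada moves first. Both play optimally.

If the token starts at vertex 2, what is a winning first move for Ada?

Move to 6.

Use the standard recursion: the mover loses at a terminal position; elsewhere, the mover wins exactly when some move hands the opponent an L position.
Every edge goes from a vertex to one that appears earlier in the order 4, 5, 3, 7, 9, 6, 1, 2, 8, so processing vertices in that order labels each vertex after all of its successors.
4: no outgoing edge → L
5: reaches L-position 4 → W
3: reaches L-position 4 → W
7: reaches L-position 4 → W
9: reaches L-position 4 → W
6: only reaches 7(W), 3(W), all W → L
1: reaches L-position 4 → W
2: reaches L-position 6 → W
8: only reaches 2(W), 3(W), 5(W), all W → L
From 2, the L positions reachable in one move are: 6.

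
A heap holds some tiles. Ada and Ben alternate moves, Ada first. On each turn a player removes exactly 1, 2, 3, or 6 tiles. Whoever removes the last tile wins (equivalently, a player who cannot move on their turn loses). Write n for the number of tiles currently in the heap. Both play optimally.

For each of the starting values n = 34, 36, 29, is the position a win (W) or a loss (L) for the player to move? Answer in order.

34: W, 36: L, 29: W

Build the W/L table. Terminal = L. A non-terminal position is W if it has a move to some L; otherwise it is L.
n=0: no move → L
n=1: reaches L-position 0 → W
n=2: reaches L-position 0 → W
n=3: reaches L-position 0 → W
n=4: only reaches 3(W), 2(W), 1(W), all W → L
n=5: reaches L-position 4 → W
n=6: reaches L-position 4 → W
n=7: reaches L-position 4 → W
n=8: only reaches 7(W), 6(W), 5(W), 2(W), all W → L
n=9: reaches L-position 8 → W
n=10: reaches L-position 8 → W
n=11: reaches L-position 8 → W
n=12: only reaches 11(W), 10(W), 9(W), 6(W), all W → L
n=13: reaches L-position 12 → W
n=14: reaches L-position 12 → W
n=15: reaches L-position 12 → W
n=16: only reaches 15(W), 14(W), 13(W), 10(W), all W → L
n=17: reaches L-position 16 → W
n=18: reaches L-position 16 → W
n=19: reaches L-position 16 → W
n=20: only reaches 19(W), 18(W), 17(W), 14(W), all W → L
n=21: reaches L-position 20 → W
n=22: reaches L-position 20 → W
n=23: reaches L-position 20 → W
n=24: only reaches 23(W), 22(W), 21(W), 18(W), all W → L
n=25: reaches L-position 24 → W
n=26: reaches L-position 24 → W
n=27: reaches L-position 24 → W
n=28: only reaches 27(W), 26(W), 25(W), 22(W), all W → L
n=29: reaches L-position 28 → W
n=30: reaches L-position 28 → W
n=31: reaches L-position 28 → W
n=32: only reaches 31(W), 30(W), 29(W), 26(W), all W → L
n=33: reaches L-position 32 → W
n=34: reaches L-position 32 → W
n=35: reaches L-position 32 → W
n=36: only reaches 35(W), 34(W), 33(W), 30(W), all W → L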